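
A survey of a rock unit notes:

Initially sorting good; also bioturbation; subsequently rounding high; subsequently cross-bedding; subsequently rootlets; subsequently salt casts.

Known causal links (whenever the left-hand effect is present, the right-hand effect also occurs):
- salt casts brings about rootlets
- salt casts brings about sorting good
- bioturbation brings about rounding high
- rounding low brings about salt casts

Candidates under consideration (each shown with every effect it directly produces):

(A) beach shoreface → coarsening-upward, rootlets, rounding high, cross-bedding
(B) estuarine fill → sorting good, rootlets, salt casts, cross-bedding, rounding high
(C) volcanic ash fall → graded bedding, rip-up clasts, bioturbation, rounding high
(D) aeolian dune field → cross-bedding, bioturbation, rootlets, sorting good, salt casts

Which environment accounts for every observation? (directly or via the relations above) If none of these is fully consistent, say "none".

For each candidate, compare predicted effects to what was observed:
(A) beach shoreface — sorting good miss; bioturbation miss; rounding high match; cross-bedding match; rootlets match; salt casts miss
(B) estuarine fill — sorting good match; bioturbation miss; rounding high match; cross-bedding match; rootlets match; salt casts match
(C) volcanic ash fall — sorting good miss; bioturbation match; rounding high match; cross-bedding miss; rootlets miss; salt casts miss
(D) aeolian dune field — sorting good match; bioturbation match; rounding high match (via bioturbation → rounding high); cross-bedding match; rootlets match; salt casts match
(D) alone accounts for all the evidence.

D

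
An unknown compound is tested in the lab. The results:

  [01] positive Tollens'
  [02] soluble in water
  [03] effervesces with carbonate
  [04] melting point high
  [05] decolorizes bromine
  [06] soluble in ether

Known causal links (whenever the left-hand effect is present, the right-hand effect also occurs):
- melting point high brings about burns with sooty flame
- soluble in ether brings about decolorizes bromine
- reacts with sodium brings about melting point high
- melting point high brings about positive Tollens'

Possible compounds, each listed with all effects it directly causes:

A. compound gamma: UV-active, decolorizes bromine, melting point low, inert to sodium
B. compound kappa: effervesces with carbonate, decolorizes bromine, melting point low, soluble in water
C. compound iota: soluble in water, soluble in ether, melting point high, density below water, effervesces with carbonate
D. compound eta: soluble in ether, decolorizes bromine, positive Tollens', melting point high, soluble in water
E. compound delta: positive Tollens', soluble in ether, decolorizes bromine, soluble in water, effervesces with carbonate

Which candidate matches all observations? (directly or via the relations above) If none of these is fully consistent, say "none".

C

Testing each hypothesis:
(A) compound gamma — positive Tollens' ✗; soluble in water ✗; effervesces with carbonate ✗; melting point high ✗; decolorizes bromine ✓; soluble in ether ✗
(B) compound kappa — positive Tollens' ✗; soluble in water ✓; effervesces with carbonate ✓; melting point high ✗; decolorizes bromine ✓; soluble in ether ✗
(C) compound iota — positive Tollens' ✓ (by melting point high → positive Tollens'); soluble in water ✓; effervesces with carbonate ✓; melting point high ✓; decolorizes bromine ✓ (by soluble in ether → decolorizes bromine); soluble in ether ✓
(D) compound eta — positive Tollens' ✓; soluble in water ✓; effervesces with carbonate ✗; melting point high ✓; decolorizes bromine ✓; soluble in ether ✓
(E) compound delta — positive Tollens' ✓; soluble in water ✓; effervesces with carbonate ✓; melting point high ✗; decolorizes bromine ✓; soluble in ether ✓
(C) alone accounts for all the evidence.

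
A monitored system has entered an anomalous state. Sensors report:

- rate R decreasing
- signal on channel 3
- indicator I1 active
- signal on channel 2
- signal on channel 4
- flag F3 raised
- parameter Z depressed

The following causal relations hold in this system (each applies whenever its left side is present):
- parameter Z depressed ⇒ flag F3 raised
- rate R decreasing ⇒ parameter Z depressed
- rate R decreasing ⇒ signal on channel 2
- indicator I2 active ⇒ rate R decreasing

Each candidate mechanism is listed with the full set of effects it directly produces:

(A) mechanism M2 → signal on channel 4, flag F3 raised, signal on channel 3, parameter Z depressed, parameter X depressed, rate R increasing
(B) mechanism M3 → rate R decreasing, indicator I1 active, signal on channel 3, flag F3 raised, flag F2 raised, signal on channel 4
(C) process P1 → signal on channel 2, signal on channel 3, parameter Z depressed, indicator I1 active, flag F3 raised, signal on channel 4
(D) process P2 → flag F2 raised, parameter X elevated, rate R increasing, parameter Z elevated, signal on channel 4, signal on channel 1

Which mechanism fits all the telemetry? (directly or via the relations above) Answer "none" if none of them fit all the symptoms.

B

For each candidate, compare predicted effects to what was observed:
(A) mechanism M2 — fails on rate R decreasing, indicator I1 active, signal on channel 2 (predicts rate R increasing, not rate R decreasing)
(B) mechanism M3 — rate R decreasing +; signal on channel 3 +; indicator I1 active +; signal on channel 2 + (via rate R decreasing → signal on channel 2); signal on channel 4 +; flag F3 raised +; parameter Z depressed + (via rate R decreasing → parameter Z depressed)
(C) process P1 — rate R decreasing -; signal on channel 3 +; indicator I1 active +; signal on channel 2 +; signal on channel 4 +; flag F3 raised +; parameter Z depressed +
(D) process P2 — rate R decreasing -; signal on channel 3 -; indicator I1 active -; signal on channel 2 -; signal on channel 4 +; flag F3 raised -; parameter Z depressed -
(B) alone accounts for all the evidence.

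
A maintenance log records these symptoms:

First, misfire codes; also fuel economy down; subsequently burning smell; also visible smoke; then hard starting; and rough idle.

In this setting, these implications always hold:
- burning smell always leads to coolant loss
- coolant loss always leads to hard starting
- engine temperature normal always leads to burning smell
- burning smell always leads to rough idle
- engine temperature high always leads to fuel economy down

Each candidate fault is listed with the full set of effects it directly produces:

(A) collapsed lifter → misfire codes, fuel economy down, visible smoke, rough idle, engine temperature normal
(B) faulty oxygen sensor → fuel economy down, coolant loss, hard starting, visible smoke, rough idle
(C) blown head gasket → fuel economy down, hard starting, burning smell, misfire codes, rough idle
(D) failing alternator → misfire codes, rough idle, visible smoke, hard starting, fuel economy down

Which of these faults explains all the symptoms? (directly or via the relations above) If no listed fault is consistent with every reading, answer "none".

A

For each candidate, compare predicted effects to what was observed:
(A) collapsed lifter — accounts for every observation (burning smell via engine temperature normal → burning smell)
(B) faulty oxygen sensor — does not account for misfire codes, burning smell
(C) blown head gasket — does not account for visible smoke
(D) failing alternator — misfire codes match; fuel economy down match; burning smell miss; visible smoke match; hard starting match; rough idle match
(A) is the only candidate with no mismatches.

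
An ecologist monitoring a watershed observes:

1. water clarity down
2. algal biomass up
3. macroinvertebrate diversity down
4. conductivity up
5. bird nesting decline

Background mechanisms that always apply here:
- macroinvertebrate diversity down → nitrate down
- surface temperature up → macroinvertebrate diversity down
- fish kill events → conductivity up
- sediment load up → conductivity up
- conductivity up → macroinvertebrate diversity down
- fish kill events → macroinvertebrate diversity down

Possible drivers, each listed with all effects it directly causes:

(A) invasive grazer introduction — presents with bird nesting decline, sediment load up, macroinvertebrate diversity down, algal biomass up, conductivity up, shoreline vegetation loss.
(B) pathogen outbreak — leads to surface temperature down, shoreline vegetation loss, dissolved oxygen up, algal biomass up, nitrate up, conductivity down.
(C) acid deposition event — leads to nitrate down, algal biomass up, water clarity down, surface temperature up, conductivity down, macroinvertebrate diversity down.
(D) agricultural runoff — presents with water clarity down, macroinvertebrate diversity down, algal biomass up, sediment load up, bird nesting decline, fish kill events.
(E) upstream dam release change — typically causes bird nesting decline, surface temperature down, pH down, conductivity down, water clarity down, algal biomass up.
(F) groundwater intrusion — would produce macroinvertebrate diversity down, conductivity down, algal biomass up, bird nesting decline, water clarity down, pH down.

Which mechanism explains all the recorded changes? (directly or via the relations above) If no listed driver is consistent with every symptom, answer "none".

Per-candidate check:
(A) invasive grazer introduction — does not account for water clarity down
(B) pathogen outbreak — water clarity down ✗; algal biomass up ✓; macroinvertebrate diversity down ✗; conductivity up ✗; bird nesting decline ✗
(C) acid deposition event — water clarity down ✓; algal biomass up ✓; macroinvertebrate diversity down ✓; conductivity up ✗; bird nesting decline ✗
(D) agricultural runoff — water clarity down ✓; algal biomass up ✓; macroinvertebrate diversity down ✓; conductivity up ✓ (via sediment load up → conductivity up); bird nesting decline ✓
(E) upstream dam release change — fails on macroinvertebrate diversity down, conductivity up (predicts conductivity down, not conductivity up)
(F) groundwater intrusion — water clarity down ✓; algal biomass up ✓; macroinvertebrate diversity down ✓; conductivity up ✗; bird nesting decline ✓
(D) is the only candidate with no mismatches.

D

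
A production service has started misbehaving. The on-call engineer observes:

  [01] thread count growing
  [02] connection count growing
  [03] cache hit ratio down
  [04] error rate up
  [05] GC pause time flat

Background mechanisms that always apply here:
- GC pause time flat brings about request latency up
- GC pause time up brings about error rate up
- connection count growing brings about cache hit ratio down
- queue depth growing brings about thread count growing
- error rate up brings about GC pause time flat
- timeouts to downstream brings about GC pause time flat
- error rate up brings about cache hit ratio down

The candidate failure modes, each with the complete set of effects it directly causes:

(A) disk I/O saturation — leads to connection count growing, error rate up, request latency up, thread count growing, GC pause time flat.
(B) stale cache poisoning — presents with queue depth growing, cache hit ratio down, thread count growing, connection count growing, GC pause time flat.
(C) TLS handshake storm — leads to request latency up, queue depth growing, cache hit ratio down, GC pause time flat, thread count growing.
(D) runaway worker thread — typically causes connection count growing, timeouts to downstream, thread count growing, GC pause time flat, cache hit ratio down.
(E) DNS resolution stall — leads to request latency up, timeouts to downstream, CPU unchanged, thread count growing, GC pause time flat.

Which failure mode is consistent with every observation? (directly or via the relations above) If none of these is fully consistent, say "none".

A

Testing each hypothesis:
(A) disk I/O saturation — accounts for every observation (cache hit ratio down via connection count growing → cache hit ratio down)
(B) stale cache poisoning — thread count growing ✓; connection count growing ✓; cache hit ratio down ✓; error rate up ✗; GC pause time flat ✓
(C) TLS handshake storm — does not account for connection count growing, error rate up
(D) runaway worker thread — thread count growing ✓; connection count growing ✓; cache hit ratio down ✓; error rate up ✗; GC pause time flat ✓
(E) DNS resolution stall — does not account for connection count growing, cache hit ratio down, error rate up
(A) is the only candidate with no mismatches.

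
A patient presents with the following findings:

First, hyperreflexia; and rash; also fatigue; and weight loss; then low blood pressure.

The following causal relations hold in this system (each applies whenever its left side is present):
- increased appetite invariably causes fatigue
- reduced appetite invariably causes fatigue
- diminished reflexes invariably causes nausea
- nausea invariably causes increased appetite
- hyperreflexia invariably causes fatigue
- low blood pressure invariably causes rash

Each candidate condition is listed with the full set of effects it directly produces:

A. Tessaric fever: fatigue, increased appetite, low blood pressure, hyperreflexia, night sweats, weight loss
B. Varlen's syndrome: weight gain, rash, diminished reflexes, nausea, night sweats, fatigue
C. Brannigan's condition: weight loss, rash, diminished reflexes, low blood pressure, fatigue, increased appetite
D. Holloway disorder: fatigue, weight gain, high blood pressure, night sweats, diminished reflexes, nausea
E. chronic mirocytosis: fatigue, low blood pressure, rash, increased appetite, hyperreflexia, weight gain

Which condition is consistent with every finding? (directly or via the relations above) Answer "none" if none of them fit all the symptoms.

For each candidate, compare predicted effects to what was observed:
(A) Tessaric fever — accounts for every observation (rash through low blood pressure → rash)
(B) Varlen's syndrome — fails on hyperreflexia, weight loss, low blood pressure (predicts diminished reflexes, not hyperreflexia; predicts weight gain, not weight loss)
(C) Brannigan's condition — fails on hyperreflexia (predicts diminished reflexes, not hyperreflexia)
(D) Holloway disorder — fails on hyperreflexia, rash, weight loss, low blood pressure (predicts diminished reflexes, not hyperreflexia; predicts weight gain, not weight loss; predicts high blood pressure, not low blood pressure)
(E) chronic mirocytosis — hyperreflexia ✓; rash ✓; fatigue ✓; weight loss ✗; low blood pressure ✓
Only (A) is consistent with every observation.

A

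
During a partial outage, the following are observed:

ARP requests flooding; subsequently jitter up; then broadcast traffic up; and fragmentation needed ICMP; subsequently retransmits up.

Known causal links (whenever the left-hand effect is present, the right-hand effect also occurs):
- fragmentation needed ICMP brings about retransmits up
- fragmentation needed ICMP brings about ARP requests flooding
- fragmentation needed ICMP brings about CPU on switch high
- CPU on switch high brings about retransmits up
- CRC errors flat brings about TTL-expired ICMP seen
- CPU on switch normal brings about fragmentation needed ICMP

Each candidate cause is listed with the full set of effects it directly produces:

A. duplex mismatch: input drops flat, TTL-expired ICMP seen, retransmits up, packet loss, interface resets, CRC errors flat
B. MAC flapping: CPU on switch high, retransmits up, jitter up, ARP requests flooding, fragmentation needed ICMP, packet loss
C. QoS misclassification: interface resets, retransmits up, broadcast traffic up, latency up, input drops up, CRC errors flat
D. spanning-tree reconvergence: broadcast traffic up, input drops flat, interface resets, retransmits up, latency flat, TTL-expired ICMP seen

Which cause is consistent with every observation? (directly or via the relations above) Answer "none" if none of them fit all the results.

none

Checking each candidate against the observations:
(A) duplex mismatch — does not account for ARP requests flooding, jitter up, broadcast traffic up, fragmentation needed ICMP
(B) MAC flapping — ARP requests flooding match; jitter up match; broadcast traffic up miss; fragmentation needed ICMP match; retransmits up match
(C) QoS misclassification — does not account for ARP requests flooding, jitter up, fragmentation needed ICMP
(D) spanning-tree reconvergence — ARP requests flooding miss; jitter up miss; broadcast traffic up match; fragmentation needed ICMP miss; retransmits up match
No candidate is consistent with all observations.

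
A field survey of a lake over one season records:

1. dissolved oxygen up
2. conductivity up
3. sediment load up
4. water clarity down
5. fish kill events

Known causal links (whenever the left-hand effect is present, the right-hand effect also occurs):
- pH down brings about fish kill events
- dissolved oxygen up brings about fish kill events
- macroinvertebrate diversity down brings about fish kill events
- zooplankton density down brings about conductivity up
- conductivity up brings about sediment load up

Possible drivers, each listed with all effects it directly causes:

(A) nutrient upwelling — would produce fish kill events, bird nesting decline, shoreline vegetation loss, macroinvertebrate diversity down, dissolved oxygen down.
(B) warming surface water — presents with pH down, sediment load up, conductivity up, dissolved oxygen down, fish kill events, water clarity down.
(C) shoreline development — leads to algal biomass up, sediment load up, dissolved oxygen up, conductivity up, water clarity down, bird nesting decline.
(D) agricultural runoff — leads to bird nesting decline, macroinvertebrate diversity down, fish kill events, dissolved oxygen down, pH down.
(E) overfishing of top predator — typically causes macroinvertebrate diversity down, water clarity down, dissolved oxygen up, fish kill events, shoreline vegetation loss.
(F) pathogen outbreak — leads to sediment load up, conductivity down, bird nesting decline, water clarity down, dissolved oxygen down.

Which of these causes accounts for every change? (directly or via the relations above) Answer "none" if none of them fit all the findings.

Per-candidate check:
(A) nutrient upwelling — dissolved oxygen up ✗; conductivity up ✗; sediment load up ✗; water clarity down ✗; fish kill events ✓
(B) warming surface water — dissolved oxygen up ✗; conductivity up ✓; sediment load up ✓; water clarity down ✓; fish kill events ✓
(C) shoreline development — dissolved oxygen up ✓; conductivity up ✓; sediment load up ✓; water clarity down ✓; fish kill events ✓ (via dissolved oxygen up → fish kill events)
(D) agricultural runoff — fails on dissolved oxygen up, conductivity up, sediment load up, water clarity down (predicts dissolved oxygen down, not dissolved oxygen up)
(E) overfishing of top predator — dissolved oxygen up ✓; conductivity up ✗; sediment load up ✗; water clarity down ✓; fish kill events ✓
(F) pathogen outbreak — dissolved oxygen up ✗; conductivity up ✗; sediment load up ✓; water clarity down ✓; fish kill events ✗
(C) is the only candidate with no mismatches.

C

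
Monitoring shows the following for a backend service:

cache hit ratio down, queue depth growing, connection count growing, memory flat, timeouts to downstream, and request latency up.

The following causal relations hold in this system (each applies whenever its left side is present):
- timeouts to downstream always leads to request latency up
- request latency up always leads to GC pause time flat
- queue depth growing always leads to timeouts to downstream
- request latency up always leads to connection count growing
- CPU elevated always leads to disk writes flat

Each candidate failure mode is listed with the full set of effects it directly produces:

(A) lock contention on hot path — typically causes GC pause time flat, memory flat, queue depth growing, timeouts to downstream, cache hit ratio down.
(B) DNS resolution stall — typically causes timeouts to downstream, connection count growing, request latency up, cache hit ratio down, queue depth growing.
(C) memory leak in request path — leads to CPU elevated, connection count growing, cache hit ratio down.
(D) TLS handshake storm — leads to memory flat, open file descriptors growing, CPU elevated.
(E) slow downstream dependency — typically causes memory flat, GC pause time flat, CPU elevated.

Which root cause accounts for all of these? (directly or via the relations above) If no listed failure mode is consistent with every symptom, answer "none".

A

Testing each hypothesis:
(A) lock contention on hot path — accounts for every observation (connection count growing by timeouts to downstream → request latency up → connection count growing)
(B) DNS resolution stall — does not account for memory flat
(C) memory leak in request path — cache hit ratio down +; queue depth growing -; connection count growing +; memory flat -; timeouts to downstream -; request latency up -
(D) TLS handshake storm — cache hit ratio down -; queue depth growing -; connection count growing -; memory flat +; timeouts to downstream -; request latency up -
(E) slow downstream dependency — does not account for cache hit ratio down, queue depth growing, connection count growing, timeouts to downstream, request latency up
Only (A) is consistent with every observation.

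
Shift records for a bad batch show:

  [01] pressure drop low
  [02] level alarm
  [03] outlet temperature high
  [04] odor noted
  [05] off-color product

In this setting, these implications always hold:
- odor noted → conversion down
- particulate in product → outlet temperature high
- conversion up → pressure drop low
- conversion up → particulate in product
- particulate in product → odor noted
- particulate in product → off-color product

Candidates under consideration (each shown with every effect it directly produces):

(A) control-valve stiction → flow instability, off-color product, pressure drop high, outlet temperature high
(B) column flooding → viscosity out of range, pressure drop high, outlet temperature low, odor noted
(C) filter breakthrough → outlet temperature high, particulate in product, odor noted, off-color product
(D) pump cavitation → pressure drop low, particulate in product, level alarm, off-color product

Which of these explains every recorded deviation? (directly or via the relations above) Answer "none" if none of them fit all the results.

D

Testing each hypothesis:
(A) control-valve stiction — pressure drop low NO; level alarm NO; outlet temperature high yes; odor noted NO; off-color product yes
(B) column flooding — pressure drop low NO; level alarm NO; outlet temperature high NO; odor noted yes; off-color product NO
(C) filter breakthrough — does not account for pressure drop low, level alarm
(D) pump cavitation — pressure drop low yes; level alarm yes; outlet temperature high yes (by particulate in product → outlet temperature high); odor noted yes (by particulate in product → odor noted); off-color product yes
(D) is the only candidate with no mismatches.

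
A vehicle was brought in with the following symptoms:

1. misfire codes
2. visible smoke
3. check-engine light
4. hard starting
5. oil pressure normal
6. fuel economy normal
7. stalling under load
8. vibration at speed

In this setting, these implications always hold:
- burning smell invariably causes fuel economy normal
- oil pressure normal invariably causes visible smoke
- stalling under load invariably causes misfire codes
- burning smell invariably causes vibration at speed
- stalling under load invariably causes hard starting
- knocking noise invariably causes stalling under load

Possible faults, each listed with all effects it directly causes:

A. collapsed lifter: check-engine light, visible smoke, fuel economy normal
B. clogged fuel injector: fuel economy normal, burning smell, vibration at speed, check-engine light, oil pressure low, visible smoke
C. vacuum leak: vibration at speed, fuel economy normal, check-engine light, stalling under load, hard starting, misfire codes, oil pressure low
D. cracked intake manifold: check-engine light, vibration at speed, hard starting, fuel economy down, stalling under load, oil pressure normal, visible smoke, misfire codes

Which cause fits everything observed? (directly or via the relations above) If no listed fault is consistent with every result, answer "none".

Per-candidate check:
(A) collapsed lifter — misfire codes -; visible smoke +; check-engine light +; hard starting -; oil pressure normal -; fuel economy normal +; stalling under load -; vibration at speed -
(B) clogged fuel injector — misfire codes -; visible smoke +; check-engine light +; hard starting -; oil pressure normal -; fuel economy normal +; stalling under load -; vibration at speed +
(C) vacuum leak — fails on visible smoke, oil pressure normal (predicts oil pressure low, not oil pressure normal)
(D) cracked intake manifold — fails on fuel economy normal (predicts fuel economy down, not fuel economy normal)
None of the listed candidates fits everything.

none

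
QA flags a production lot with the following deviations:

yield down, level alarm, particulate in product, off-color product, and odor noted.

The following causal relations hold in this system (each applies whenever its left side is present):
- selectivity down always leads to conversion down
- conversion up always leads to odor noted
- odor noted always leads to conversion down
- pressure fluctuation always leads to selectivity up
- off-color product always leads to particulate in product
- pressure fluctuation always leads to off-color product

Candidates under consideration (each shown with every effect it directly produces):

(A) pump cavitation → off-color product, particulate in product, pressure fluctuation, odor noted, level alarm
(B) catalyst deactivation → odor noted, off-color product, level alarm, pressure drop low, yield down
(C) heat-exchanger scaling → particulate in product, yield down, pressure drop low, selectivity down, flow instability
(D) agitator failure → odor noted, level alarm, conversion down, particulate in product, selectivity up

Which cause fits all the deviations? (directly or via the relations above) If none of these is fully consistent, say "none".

Per-candidate check:
(A) pump cavitation — does not account for yield down
(B) catalyst deactivation — yield down ✓; level alarm ✓; particulate in product ✓ (via off-color product → particulate in product); off-color product ✓; odor noted ✓
(C) heat-exchanger scaling — does not account for level alarm, off-color product, odor noted
(D) agitator failure — yield down ✗; level alarm ✓; particulate in product ✓; off-color product ✗; odor noted ✓
(B) alone accounts for all the evidence.

B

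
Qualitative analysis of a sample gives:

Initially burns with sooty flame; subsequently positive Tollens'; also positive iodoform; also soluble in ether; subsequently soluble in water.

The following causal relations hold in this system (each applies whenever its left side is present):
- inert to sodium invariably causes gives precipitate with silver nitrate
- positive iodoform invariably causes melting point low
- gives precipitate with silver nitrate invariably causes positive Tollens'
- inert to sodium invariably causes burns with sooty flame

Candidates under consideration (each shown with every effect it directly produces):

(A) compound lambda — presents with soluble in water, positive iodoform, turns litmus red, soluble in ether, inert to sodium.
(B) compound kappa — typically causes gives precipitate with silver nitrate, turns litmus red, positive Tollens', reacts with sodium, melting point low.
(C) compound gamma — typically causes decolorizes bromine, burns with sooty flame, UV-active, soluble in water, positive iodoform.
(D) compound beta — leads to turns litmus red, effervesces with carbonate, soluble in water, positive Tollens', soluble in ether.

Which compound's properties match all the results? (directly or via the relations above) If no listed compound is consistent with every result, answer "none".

Testing each hypothesis:
(A) compound lambda — accounts for every observation (burns with sooty flame via inert to sodium → burns with sooty flame)
(B) compound kappa — burns with sooty flame -; positive Tollens' +; positive iodoform -; soluble in ether -; soluble in water -
(C) compound gamma — does not account for positive Tollens', soluble in ether
(D) compound beta — burns with sooty flame -; positive Tollens' +; positive iodoform -; soluble in ether +; soluble in water +
(A) alone accounts for all the evidence.

A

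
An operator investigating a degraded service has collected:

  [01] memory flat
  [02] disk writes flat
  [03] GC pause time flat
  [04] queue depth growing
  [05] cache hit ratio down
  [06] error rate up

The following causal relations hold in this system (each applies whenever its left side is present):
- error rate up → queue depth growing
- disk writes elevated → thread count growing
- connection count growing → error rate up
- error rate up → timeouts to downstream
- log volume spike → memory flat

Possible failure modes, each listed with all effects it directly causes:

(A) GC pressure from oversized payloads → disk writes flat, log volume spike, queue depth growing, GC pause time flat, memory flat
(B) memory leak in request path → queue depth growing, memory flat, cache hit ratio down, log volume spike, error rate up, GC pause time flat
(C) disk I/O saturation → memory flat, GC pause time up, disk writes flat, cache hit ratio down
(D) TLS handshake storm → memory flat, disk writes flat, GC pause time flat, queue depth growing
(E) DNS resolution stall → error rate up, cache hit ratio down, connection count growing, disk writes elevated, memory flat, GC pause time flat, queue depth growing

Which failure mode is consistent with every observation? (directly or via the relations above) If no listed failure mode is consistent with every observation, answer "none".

Checking each candidate against the observations:
(A) GC pressure from oversized payloads — memory flat +; disk writes flat +; GC pause time flat +; queue depth growing +; cache hit ratio down -; error rate up -
(B) memory leak in request path — memory flat +; disk writes flat -; GC pause time flat +; queue depth growing +; cache hit ratio down +; error rate up +
(C) disk I/O saturation — memory flat +; disk writes flat +; GC pause time flat -; queue depth growing -; cache hit ratio down +; error rate up -
(D) TLS handshake storm — memory flat +; disk writes flat +; GC pause time flat +; queue depth growing +; cache hit ratio down -; error rate up -
(E) DNS resolution stall — fails on disk writes flat (predicts disk writes elevated, not disk writes flat)
None of the listed candidates fits everything.

none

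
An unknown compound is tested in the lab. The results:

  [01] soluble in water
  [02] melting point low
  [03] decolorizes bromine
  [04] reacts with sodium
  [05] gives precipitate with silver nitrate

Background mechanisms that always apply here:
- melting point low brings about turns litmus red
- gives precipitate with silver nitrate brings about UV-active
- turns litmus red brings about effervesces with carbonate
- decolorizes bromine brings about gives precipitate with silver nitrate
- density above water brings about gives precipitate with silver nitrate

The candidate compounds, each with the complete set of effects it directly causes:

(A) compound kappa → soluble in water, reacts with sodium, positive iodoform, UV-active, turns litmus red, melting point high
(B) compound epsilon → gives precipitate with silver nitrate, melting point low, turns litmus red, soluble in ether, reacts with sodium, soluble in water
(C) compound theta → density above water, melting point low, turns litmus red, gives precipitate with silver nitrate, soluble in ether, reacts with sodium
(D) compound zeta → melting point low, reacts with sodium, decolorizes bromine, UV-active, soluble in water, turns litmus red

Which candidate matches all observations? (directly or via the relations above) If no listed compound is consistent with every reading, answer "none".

D

For each candidate, compare predicted effects to what was observed:
(A) compound kappa — soluble in water ✓; melting point low ✗; decolorizes bromine ✗; reacts with sodium ✓; gives precipitate with silver nitrate ✗
(B) compound epsilon — soluble in water ✓; melting point low ✓; decolorizes bromine ✗; reacts with sodium ✓; gives precipitate with silver nitrate ✓
(C) compound theta — soluble in water ✗; melting point low ✓; decolorizes bromine ✗; reacts with sodium ✓; gives precipitate with silver nitrate ✓
(D) compound zeta — accounts for every observation (gives precipitate with silver nitrate through decolorizes bromine → gives precipitate with silver nitrate)
Only (D) is consistent with every observation.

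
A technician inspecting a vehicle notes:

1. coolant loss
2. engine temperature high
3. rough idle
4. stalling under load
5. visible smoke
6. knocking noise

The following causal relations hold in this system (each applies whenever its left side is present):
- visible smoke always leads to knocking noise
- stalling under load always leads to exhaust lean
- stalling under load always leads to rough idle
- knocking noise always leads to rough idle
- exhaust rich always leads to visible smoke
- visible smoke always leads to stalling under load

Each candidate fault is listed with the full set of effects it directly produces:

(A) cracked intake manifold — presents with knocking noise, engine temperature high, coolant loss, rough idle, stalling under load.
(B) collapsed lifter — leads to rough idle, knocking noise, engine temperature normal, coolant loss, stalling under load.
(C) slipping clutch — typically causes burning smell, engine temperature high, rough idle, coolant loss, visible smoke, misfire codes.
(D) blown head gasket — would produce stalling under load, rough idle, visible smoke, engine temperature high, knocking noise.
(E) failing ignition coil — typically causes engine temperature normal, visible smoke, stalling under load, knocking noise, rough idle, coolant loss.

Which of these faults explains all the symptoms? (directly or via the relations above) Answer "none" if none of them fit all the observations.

Per-candidate check:
(A) cracked intake manifold — coolant loss match; engine temperature high match; rough idle match; stalling under load match; visible smoke miss; knocking noise match
(B) collapsed lifter — fails on engine temperature high, visible smoke (predicts engine temperature normal, not engine temperature high)
(C) slipping clutch — coolant loss match; engine temperature high match; rough idle match; stalling under load match (through visible smoke → stalling under load); visible smoke match; knocking noise match (through visible smoke → knocking noise)
(D) blown head gasket — coolant loss miss; engine temperature high match; rough idle match; stalling under load match; visible smoke match; knocking noise match
(E) failing ignition coil — coolant loss match; engine temperature high miss; rough idle match; stalling under load match; visible smoke match; knocking noise match
(C) is the only candidate with no mismatches.

C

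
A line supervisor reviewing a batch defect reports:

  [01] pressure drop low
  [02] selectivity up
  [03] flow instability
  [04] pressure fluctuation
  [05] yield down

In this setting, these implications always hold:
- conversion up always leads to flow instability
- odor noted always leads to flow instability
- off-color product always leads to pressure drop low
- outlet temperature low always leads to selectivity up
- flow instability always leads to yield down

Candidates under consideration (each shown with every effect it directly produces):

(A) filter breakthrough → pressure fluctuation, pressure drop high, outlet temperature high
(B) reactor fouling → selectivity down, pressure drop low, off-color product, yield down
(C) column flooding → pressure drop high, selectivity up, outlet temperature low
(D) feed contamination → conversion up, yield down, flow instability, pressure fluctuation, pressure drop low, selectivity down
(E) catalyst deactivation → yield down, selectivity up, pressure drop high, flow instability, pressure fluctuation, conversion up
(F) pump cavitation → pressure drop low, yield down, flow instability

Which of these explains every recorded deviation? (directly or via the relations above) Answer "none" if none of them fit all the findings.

none

Testing each hypothesis:
(A) filter breakthrough — pressure drop low NO; selectivity up NO; flow instability NO; pressure fluctuation yes; yield down NO
(B) reactor fouling — pressure drop low yes; selectivity up NO; flow instability NO; pressure fluctuation NO; yield down yes
(C) column flooding — pressure drop low NO; selectivity up yes; flow instability NO; pressure fluctuation NO; yield down NO
(D) feed contamination — fails on selectivity up (predicts selectivity down, not selectivity up)
(E) catalyst deactivation — fails on pressure drop low (predicts pressure drop high, not pressure drop low)
(F) pump cavitation — pressure drop low yes; selectivity up NO; flow instability yes; pressure fluctuation NO; yield down yes
Every candidate fails on at least one observation.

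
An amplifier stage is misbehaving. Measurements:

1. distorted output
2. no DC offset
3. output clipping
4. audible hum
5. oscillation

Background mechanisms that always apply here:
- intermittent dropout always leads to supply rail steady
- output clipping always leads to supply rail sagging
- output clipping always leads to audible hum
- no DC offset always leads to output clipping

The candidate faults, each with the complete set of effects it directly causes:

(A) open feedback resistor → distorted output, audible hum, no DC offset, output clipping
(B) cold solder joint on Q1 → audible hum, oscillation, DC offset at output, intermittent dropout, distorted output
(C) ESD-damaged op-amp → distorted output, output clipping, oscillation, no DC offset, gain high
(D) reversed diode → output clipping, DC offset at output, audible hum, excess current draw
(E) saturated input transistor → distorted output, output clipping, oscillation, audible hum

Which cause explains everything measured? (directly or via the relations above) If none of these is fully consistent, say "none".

Per-candidate check:
(A) open feedback resistor — distorted output yes; no DC offset yes; output clipping yes; audible hum yes; oscillation NO
(B) cold solder joint on Q1 — distorted output yes; no DC offset NO; output clipping NO; audible hum yes; oscillation yes
(C) ESD-damaged op-amp — distorted output yes; no DC offset yes; output clipping yes; audible hum yes (by output clipping → audible hum); oscillation yes
(D) reversed diode — distorted output NO; no DC offset NO; output clipping yes; audible hum yes; oscillation NO
(E) saturated input transistor — distorted output yes; no DC offset NO; output clipping yes; audible hum yes; oscillation yes
Only (C) is consistent with every observation.

C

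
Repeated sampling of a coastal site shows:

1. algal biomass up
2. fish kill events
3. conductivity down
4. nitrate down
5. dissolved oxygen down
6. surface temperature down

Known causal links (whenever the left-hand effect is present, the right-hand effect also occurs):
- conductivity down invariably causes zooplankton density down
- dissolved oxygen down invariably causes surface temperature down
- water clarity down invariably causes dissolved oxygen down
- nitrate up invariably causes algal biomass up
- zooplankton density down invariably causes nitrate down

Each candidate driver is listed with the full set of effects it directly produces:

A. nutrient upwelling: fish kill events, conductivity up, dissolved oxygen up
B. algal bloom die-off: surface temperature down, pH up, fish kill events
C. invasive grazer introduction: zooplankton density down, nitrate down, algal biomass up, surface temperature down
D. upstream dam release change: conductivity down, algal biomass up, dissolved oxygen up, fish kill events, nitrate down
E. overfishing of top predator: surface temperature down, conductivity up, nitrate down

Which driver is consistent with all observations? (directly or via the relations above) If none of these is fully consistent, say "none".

none

For each candidate, compare predicted effects to what was observed:
(A) nutrient upwelling — fails on algal biomass up, conductivity down, nitrate down, dissolved oxygen down, surface temperature down (predicts conductivity up, not conductivity down; predicts dissolved oxygen up, not dissolved oxygen down)
(B) algal bloom die-off — algal biomass up NO; fish kill events yes; conductivity down NO; nitrate down NO; dissolved oxygen down NO; surface temperature down yes
(C) invasive grazer introduction — does not account for fish kill events, conductivity down, dissolved oxygen down
(D) upstream dam release change — algal biomass up yes; fish kill events yes; conductivity down yes; nitrate down yes; dissolved oxygen down NO; surface temperature down NO
(E) overfishing of top predator — algal biomass up NO; fish kill events NO; conductivity down NO; nitrate down yes; dissolved oxygen down NO; surface temperature down yes
No candidate is consistent with all observations.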